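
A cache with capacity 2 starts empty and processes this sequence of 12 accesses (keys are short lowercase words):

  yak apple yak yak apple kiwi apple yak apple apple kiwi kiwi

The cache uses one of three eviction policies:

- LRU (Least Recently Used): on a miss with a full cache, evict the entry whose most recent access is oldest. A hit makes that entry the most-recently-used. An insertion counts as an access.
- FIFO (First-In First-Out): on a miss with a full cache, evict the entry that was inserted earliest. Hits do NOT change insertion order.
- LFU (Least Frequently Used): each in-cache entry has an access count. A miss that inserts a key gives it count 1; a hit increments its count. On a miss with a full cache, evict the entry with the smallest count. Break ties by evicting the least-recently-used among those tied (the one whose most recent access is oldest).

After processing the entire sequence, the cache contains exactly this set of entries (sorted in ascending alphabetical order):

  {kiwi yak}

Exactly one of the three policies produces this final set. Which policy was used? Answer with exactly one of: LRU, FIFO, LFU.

Simulating under each policy and comparing final sets:
  LRU: final set = {apple kiwi} -> differs
  FIFO: final set = {apple kiwi} -> differs
  LFU: final set = {kiwi yak} -> MATCHES target
Only LFU produces the target set.

Answer: LFU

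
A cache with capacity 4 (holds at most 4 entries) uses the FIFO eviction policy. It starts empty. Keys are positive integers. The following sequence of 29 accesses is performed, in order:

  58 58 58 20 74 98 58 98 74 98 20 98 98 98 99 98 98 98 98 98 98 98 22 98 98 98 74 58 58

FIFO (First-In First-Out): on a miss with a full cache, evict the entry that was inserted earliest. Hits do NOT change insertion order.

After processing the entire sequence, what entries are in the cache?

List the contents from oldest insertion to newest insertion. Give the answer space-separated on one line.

Answer: 98 99 22 58

Derivation:
FIFO simulation (capacity=4):
  1. access 58: MISS. Cache (old->new): [58]
  2. access 58: HIT. Cache (old->new): [58]
  3. access 58: HIT. Cache (old->new): [58]
  4. access 20: MISS. Cache (old->new): [58 20]
  5. access 74: MISS. Cache (old->new): [58 20 74]
  6. access 98: MISS. Cache (old->new): [58 20 74 98]
  7. access 58: HIT. Cache (old->new): [58 20 74 98]
  8. access 98: HIT. Cache (old->new): [58 20 74 98]
  9. access 74: HIT. Cache (old->new): [58 20 74 98]
  10. access 98: HIT. Cache (old->new): [58 20 74 98]
  11. access 20: HIT. Cache (old->new): [58 20 74 98]
  12. access 98: HIT. Cache (old->new): [58 20 74 98]
  13. access 98: HIT. Cache (old->new): [58 20 74 98]
  14. access 98: HIT. Cache (old->new): [58 20 74 98]
  15. access 99: MISS, evict 58. Cache (old->new): [20 74 98 99]
  16. access 98: HIT. Cache (old->new): [20 74 98 99]
  17. access 98: HIT. Cache (old->new): [20 74 98 99]
  18. access 98: HIT. Cache (old->new): [20 74 98 99]
  19. access 98: HIT. Cache (old->new): [20 74 98 99]
  20. access 98: HIT. Cache (old->new): [20 74 98 99]
  21. access 98: HIT. Cache (old->new): [20 74 98 99]
  22. access 98: HIT. Cache (old->new): [20 74 98 99]
  23. access 22: MISS, evict 20. Cache (old->new): [74 98 99 22]
  24. access 98: HIT. Cache (old->new): [74 98 99 22]
  25. access 98: HIT. Cache (old->new): [74 98 99 22]
  26. access 98: HIT. Cache (old->new): [74 98 99 22]
  27. access 74: HIT. Cache (old->new): [74 98 99 22]
  28. access 58: MISS, evict 74. Cache (old->new): [98 99 22 58]
  29. access 58: HIT. Cache (old->new): [98 99 22 58]
Total: 22 hits, 7 misses, 3 evictions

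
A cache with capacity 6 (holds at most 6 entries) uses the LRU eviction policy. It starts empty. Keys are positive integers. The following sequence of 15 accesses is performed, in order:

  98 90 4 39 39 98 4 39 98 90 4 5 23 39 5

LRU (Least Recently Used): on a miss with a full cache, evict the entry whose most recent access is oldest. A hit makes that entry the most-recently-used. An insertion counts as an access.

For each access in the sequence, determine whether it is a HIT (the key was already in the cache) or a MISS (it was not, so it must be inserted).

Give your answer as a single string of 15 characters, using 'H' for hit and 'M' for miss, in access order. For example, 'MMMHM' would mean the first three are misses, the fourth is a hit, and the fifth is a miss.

Answer: MMMMHHHHHHHMMHH

Derivation:
LRU simulation (capacity=6):
  1. access 98: MISS. Cache (LRU->MRU): [98]
  2. access 90: MISS. Cache (LRU->MRU): [98 90]
  3. access 4: MISS. Cache (LRU->MRU): [98 90 4]
  4. access 39: MISS. Cache (LRU->MRU): [98 90 4 39]
  5. access 39: HIT. Cache (LRU->MRU): [98 90 4 39]
  6. access 98: HIT. Cache (LRU->MRU): [90 4 39 98]
  7. access 4: HIT. Cache (LRU->MRU): [90 39 98 4]
  8. access 39: HIT. Cache (LRU->MRU): [90 98 4 39]
  9. access 98: HIT. Cache (LRU->MRU): [90 4 39 98]
  10. access 90: HIT. Cache (LRU->MRU): [4 39 98 90]
  11. access 4: HIT. Cache (LRU->MRU): [39 98 90 4]
  12. access 5: MISS. Cache (LRU->MRU): [39 98 90 4 5]
  13. access 23: MISS. Cache (LRU->MRU): [39 98 90 4 5 23]
  14. access 39: HIT. Cache (LRU->MRU): [98 90 4 5 23 39]
  15. access 5: HIT. Cache (LRU->MRU): [98 90 4 23 39 5]
Total: 9 hits, 6 misses, 0 evictions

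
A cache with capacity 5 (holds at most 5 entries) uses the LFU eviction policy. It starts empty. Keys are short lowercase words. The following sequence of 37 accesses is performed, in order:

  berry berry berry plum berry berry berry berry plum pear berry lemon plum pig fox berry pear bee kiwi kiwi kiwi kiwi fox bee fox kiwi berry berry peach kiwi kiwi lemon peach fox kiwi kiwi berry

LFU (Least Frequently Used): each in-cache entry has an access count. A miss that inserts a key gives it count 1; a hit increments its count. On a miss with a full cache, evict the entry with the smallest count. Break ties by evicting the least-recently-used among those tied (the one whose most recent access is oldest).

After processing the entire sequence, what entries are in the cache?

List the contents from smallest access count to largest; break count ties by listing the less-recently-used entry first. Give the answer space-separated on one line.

LFU simulation (capacity=5):
  1. access berry: MISS. Cache: [berry(c=1)]
  2. access berry: HIT, count now 2. Cache: [berry(c=2)]
  3. access berry: HIT, count now 3. Cache: [berry(c=3)]
  4. access plum: MISS. Cache: [plum(c=1) berry(c=3)]
  5. access berry: HIT, count now 4. Cache: [plum(c=1) berry(c=4)]
  6. access berry: HIT, count now 5. Cache: [plum(c=1) berry(c=5)]
  7. access berry: HIT, count now 6. Cache: [plum(c=1) berry(c=6)]
  8. access berry: HIT, count now 7. Cache: [plum(c=1) berry(c=7)]
  9. access plum: HIT, count now 2. Cache: [plum(c=2) berry(c=7)]
  10. access pear: MISS. Cache: [pear(c=1) plum(c=2) berry(c=7)]
  11. access berry: HIT, count now 8. Cache: [pear(c=1) plum(c=2) berry(c=8)]
  12. access lemon: MISS. Cache: [pear(c=1) lemon(c=1) plum(c=2) berry(c=8)]
  13. access plum: HIT, count now 3. Cache: [pear(c=1) lemon(c=1) plum(c=3) berry(c=8)]
  14. access pig: MISS. Cache: [pear(c=1) lemon(c=1) pig(c=1) plum(c=3) berry(c=8)]
  15. access fox: MISS, evict pear(c=1). Cache: [lemon(c=1) pig(c=1) fox(c=1) plum(c=3) berry(c=8)]
  16. access berry: HIT, count now 9. Cache: [lemon(c=1) pig(c=1) fox(c=1) plum(c=3) berry(c=9)]
  17. access pear: MISS, evict lemon(c=1). Cache: [pig(c=1) fox(c=1) pear(c=1) plum(c=3) berry(c=9)]
  18. access bee: MISS, evict pig(c=1). Cache: [fox(c=1) pear(c=1) bee(c=1) plum(c=3) berry(c=9)]
  19. access kiwi: MISS, evict fox(c=1). Cache: [pear(c=1) bee(c=1) kiwi(c=1) plum(c=3) berry(c=9)]
  20. access kiwi: HIT, count now 2. Cache: [pear(c=1) bee(c=1) kiwi(c=2) plum(c=3) berry(c=9)]
  21. access kiwi: HIT, count now 3. Cache: [pear(c=1) bee(c=1) plum(c=3) kiwi(c=3) berry(c=9)]
  22. access kiwi: HIT, count now 4. Cache: [pear(c=1) bee(c=1) plum(c=3) kiwi(c=4) berry(c=9)]
  23. access fox: MISS, evict pear(c=1). Cache: [bee(c=1) fox(c=1) plum(c=3) kiwi(c=4) berry(c=9)]
  24. access bee: HIT, count now 2. Cache: [fox(c=1) bee(c=2) plum(c=3) kiwi(c=4) berry(c=9)]
  25. access fox: HIT, count now 2. Cache: [bee(c=2) fox(c=2) plum(c=3) kiwi(c=4) berry(c=9)]
  26. access kiwi: HIT, count now 5. Cache: [bee(c=2) fox(c=2) plum(c=3) kiwi(c=5) berry(c=9)]
  27. access berry: HIT, count now 10. Cache: [bee(c=2) fox(c=2) plum(c=3) kiwi(c=5) berry(c=10)]
  28. access berry: HIT, count now 11. Cache: [bee(c=2) fox(c=2) plum(c=3) kiwi(c=5) berry(c=11)]
  29. access peach: MISS, evict bee(c=2). Cache: [peach(c=1) fox(c=2) plum(c=3) kiwi(c=5) berry(c=11)]
  30. access kiwi: HIT, count now 6. Cache: [peach(c=1) fox(c=2) plum(c=3) kiwi(c=6) berry(c=11)]
  31. access kiwi: HIT, count now 7. Cache: [peach(c=1) fox(c=2) plum(c=3) kiwi(c=7) berry(c=11)]
  32. access lemon: MISS, evict peach(c=1). Cache: [lemon(c=1) fox(c=2) plum(c=3) kiwi(c=7) berry(c=11)]
  33. access peach: MISS, evict lemon(c=1). Cache: [peach(c=1) fox(c=2) plum(c=3) kiwi(c=7) berry(c=11)]
  34. access fox: HIT, count now 3. Cache: [peach(c=1) plum(c=3) fox(c=3) kiwi(c=7) berry(c=11)]
  35. access kiwi: HIT, count now 8. Cache: [peach(c=1) plum(c=3) fox(c=3) kiwi(c=8) berry(c=11)]
  36. access kiwi: HIT, count now 9. Cache: [peach(c=1) plum(c=3) fox(c=3) kiwi(c=9) berry(c=11)]
  37. access berry: HIT, count now 12. Cache: [peach(c=1) plum(c=3) fox(c=3) kiwi(c=9) berry(c=12)]
Total: 24 hits, 13 misses, 8 evictions

Answer: peach plum fox kiwi berry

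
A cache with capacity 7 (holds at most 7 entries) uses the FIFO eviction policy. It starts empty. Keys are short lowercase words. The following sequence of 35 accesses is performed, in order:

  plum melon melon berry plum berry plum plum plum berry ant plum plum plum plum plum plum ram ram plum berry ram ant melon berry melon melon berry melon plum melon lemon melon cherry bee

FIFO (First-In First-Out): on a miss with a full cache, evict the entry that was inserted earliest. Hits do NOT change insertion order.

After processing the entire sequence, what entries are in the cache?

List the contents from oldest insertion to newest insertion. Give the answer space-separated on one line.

Answer: melon berry ant ram lemon cherry bee

Derivation:
FIFO simulation (capacity=7):
  1. access plum: MISS. Cache (old->new): [plum]
  2. access melon: MISS. Cache (old->new): [plum melon]
  3. access melon: HIT. Cache (old->new): [plum melon]
  4. access berry: MISS. Cache (old->new): [plum melon berry]
  5. access plum: HIT. Cache (old->new): [plum melon berry]
  6. access berry: HIT. Cache (old->new): [plum melon berry]
  7. access plum: HIT. Cache (old->new): [plum melon berry]
  8. access plum: HIT. Cache (old->new): [plum melon berry]
  9. access plum: HIT. Cache (old->new): [plum melon berry]
  10. access berry: HIT. Cache (old->new): [plum melon berry]
  11. access ant: MISS. Cache (old->new): [plum melon berry ant]
  12. access plum: HIT. Cache (old->new): [plum melon berry ant]
  13. access plum: HIT. Cache (old->new): [plum melon berry ant]
  14. access plum: HIT. Cache (old->new): [plum melon berry ant]
  15. access plum: HIT. Cache (old->new): [plum melon berry ant]
  16. access plum: HIT. Cache (old->new): [plum melon berry ant]
  17. access plum: HIT. Cache (old->new): [plum melon berry ant]
  18. access ram: MISS. Cache (old->new): [plum melon berry ant ram]
  19. access ram: HIT. Cache (old->new): [plum melon berry ant ram]
  20. access plum: HIT. Cache (old->new): [plum melon berry ant ram]
  21. access berry: HIT. Cache (old->new): [plum melon berry ant ram]
  22. access ram: HIT. Cache (old->new): [plum melon berry ant ram]
  23. access ant: HIT. Cache (old->new): [plum melon berry ant ram]
  24. access melon: HIT. Cache (old->new): [plum melon berry ant ram]
  25. access berry: HIT. Cache (old->new): [plum melon berry ant ram]
  26. access melon: HIT. Cache (old->new): [plum melon berry ant ram]
  27. access melon: HIT. Cache (old->new): [plum melon berry ant ram]
  28. access berry: HIT. Cache (old->new): [plum melon berry ant ram]
  29. access melon: HIT. Cache (old->new): [plum melon berry ant ram]
  30. access plum: HIT. Cache (old->new): [plum melon berry ant ram]
  31. access melon: HIT. Cache (old->new): [plum melon berry ant ram]
  32. access lemon: MISS. Cache (old->new): [plum melon berry ant ram lemon]
  33. access melon: HIT. Cache (old->new): [plum melon berry ant ram lemon]
  34. access cherry: MISS. Cache (old->new): [plum melon berry ant ram lemon cherry]
  35. access bee: MISS, evict plum. Cache (old->new): [melon berry ant ram lemon cherry bee]
Total: 27 hits, 8 misses, 1 evictions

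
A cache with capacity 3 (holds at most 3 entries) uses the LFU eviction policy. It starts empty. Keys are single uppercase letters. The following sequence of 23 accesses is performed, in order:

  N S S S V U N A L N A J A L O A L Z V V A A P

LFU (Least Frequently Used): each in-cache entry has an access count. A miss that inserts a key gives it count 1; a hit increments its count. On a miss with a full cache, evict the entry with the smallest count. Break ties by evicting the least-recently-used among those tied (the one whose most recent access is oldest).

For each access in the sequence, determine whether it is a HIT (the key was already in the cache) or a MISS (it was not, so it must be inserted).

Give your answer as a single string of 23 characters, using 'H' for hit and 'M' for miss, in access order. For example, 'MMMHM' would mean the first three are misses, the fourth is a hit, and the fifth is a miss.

LFU simulation (capacity=3):
  1. access N: MISS. Cache: [N(c=1)]
  2. access S: MISS. Cache: [N(c=1) S(c=1)]
  3. access S: HIT, count now 2. Cache: [N(c=1) S(c=2)]
  4. access S: HIT, count now 3. Cache: [N(c=1) S(c=3)]
  5. access V: MISS. Cache: [N(c=1) V(c=1) S(c=3)]
  6. access U: MISS, evict N(c=1). Cache: [V(c=1) U(c=1) S(c=3)]
  7. access N: MISS, evict V(c=1). Cache: [U(c=1) N(c=1) S(c=3)]
  8. access A: MISS, evict U(c=1). Cache: [N(c=1) A(c=1) S(c=3)]
  9. access L: MISS, evict N(c=1). Cache: [A(c=1) L(c=1) S(c=3)]
  10. access N: MISS, evict A(c=1). Cache: [L(c=1) N(c=1) S(c=3)]
  11. access A: MISS, evict L(c=1). Cache: [N(c=1) A(c=1) S(c=3)]
  12. access J: MISS, evict N(c=1). Cache: [A(c=1) J(c=1) S(c=3)]
  13. access A: HIT, count now 2. Cache: [J(c=1) A(c=2) S(c=3)]
  14. access L: MISS, evict J(c=1). Cache: [L(c=1) A(c=2) S(c=3)]
  15. access O: MISS, evict L(c=1). Cache: [O(c=1) A(c=2) S(c=3)]
  16. access A: HIT, count now 3. Cache: [O(c=1) S(c=3) A(c=3)]
  17. access L: MISS, evict O(c=1). Cache: [L(c=1) S(c=3) A(c=3)]
  18. access Z: MISS, evict L(c=1). Cache: [Z(c=1) S(c=3) A(c=3)]
  19. access V: MISS, evict Z(c=1). Cache: [V(c=1) S(c=3) A(c=3)]
  20. access V: HIT, count now 2. Cache: [V(c=2) S(c=3) A(c=3)]
  21. access A: HIT, count now 4. Cache: [V(c=2) S(c=3) A(c=4)]
  22. access A: HIT, count now 5. Cache: [V(c=2) S(c=3) A(c=5)]
  23. access P: MISS, evict V(c=2). Cache: [P(c=1) S(c=3) A(c=5)]
Total: 7 hits, 16 misses, 13 evictions

Answer: MMHHMMMMMMMMHMMHMMMHHHM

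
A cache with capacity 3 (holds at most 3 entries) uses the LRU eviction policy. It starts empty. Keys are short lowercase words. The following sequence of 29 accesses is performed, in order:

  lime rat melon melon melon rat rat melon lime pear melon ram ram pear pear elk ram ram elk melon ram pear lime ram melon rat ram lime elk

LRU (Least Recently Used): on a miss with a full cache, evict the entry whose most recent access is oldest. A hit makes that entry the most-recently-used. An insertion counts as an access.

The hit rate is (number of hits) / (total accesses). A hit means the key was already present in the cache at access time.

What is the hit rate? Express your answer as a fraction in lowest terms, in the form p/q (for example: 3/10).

Answer: 16/29

Derivation:
LRU simulation (capacity=3):
  1. access lime: MISS. Cache (LRU->MRU): [lime]
  2. access rat: MISS. Cache (LRU->MRU): [lime rat]
  3. access melon: MISS. Cache (LRU->MRU): [lime rat melon]
  4. access melon: HIT. Cache (LRU->MRU): [lime rat melon]
  5. access melon: HIT. Cache (LRU->MRU): [lime rat melon]
  6. access rat: HIT. Cache (LRU->MRU): [lime melon rat]
  7. access rat: HIT. Cache (LRU->MRU): [lime melon rat]
  8. access melon: HIT. Cache (LRU->MRU): [lime rat melon]
  9. access lime: HIT. Cache (LRU->MRU): [rat melon lime]
  10. access pear: MISS, evict rat. Cache (LRU->MRU): [melon lime pear]
  11. access melon: HIT. Cache (LRU->MRU): [lime pear melon]
  12. access ram: MISS, evict lime. Cache (LRU->MRU): [pear melon ram]
  13. access ram: HIT. Cache (LRU->MRU): [pear melon ram]
  14. access pear: HIT. Cache (LRU->MRU): [melon ram pear]
  15. access pear: HIT. Cache (LRU->MRU): [melon ram pear]
  16. access elk: MISS, evict melon. Cache (LRU->MRU): [ram pear elk]
  17. access ram: HIT. Cache (LRU->MRU): [pear elk ram]
  18. access ram: HIT. Cache (LRU->MRU): [pear elk ram]
  19. access elk: HIT. Cache (LRU->MRU): [pear ram elk]
  20. access melon: MISS, evict pear. Cache (LRU->MRU): [ram elk melon]
  21. access ram: HIT. Cache (LRU->MRU): [elk melon ram]
  22. access pear: MISS, evict elk. Cache (LRU->MRU): [melon ram pear]
  23. access lime: MISS, evict melon. Cache (LRU->MRU): [ram pear lime]
  24. access ram: HIT. Cache (LRU->MRU): [pear lime ram]
  25. access melon: MISS, evict pear. Cache (LRU->MRU): [lime ram melon]
  26. access rat: MISS, evict lime. Cache (LRU->MRU): [ram melon rat]
  27. access ram: HIT. Cache (LRU->MRU): [melon rat ram]
  28. access lime: MISS, evict melon. Cache (LRU->MRU): [rat ram lime]
  29. access elk: MISS, evict rat. Cache (LRU->MRU): [ram lime elk]
Total: 16 hits, 13 misses, 10 evictions

Hit rate = 16/29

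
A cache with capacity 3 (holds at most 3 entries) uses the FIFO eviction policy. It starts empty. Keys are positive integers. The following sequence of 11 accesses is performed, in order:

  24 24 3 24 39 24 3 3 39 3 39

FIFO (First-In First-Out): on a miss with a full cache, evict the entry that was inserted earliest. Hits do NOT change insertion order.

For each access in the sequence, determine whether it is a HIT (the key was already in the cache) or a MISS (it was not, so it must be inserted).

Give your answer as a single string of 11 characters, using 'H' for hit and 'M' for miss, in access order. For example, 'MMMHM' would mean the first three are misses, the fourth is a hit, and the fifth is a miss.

Answer: MHMHMHHHHHH

Derivation:
FIFO simulation (capacity=3):
  1. access 24: MISS. Cache (old->new): [24]
  2. access 24: HIT. Cache (old->new): [24]
  3. access 3: MISS. Cache (old->new): [24 3]
  4. access 24: HIT. Cache (old->new): [24 3]
  5. access 39: MISS. Cache (old->new): [24 3 39]
  6. access 24: HIT. Cache (old->new): [24 3 39]
  7. access 3: HIT. Cache (old->new): [24 3 39]
  8. access 3: HIT. Cache (old->new): [24 3 39]
  9. access 39: HIT. Cache (old->new): [24 3 39]
  10. access 3: HIT. Cache (old->new): [24 3 39]
  11. access 39: HIT. Cache (old->new): [24 3 39]
Total: 8 hits, 3 misses, 0 evictions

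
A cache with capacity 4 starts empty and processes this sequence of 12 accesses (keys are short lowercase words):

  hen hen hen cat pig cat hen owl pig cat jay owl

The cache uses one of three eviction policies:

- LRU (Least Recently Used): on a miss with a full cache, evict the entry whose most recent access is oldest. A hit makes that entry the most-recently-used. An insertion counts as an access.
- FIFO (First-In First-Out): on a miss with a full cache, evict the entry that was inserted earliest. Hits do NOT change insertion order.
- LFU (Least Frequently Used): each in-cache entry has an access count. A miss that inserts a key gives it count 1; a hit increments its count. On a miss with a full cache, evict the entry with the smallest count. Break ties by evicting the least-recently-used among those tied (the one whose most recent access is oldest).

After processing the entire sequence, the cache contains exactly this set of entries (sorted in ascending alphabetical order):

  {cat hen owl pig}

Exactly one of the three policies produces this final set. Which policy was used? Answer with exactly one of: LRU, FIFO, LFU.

Simulating under each policy and comparing final sets:
  LRU: final set = {cat jay owl pig} -> differs
  FIFO: final set = {cat jay owl pig} -> differs
  LFU: final set = {cat hen owl pig} -> MATCHES target
Only LFU produces the target set.

Answer: LFU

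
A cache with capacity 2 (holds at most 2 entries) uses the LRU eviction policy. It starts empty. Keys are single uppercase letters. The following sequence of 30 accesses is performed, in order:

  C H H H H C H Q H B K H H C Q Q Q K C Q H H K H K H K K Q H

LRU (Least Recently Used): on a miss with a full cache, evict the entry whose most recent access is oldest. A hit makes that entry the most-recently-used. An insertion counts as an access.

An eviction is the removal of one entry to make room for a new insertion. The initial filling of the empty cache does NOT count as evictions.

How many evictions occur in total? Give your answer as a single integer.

Answer: 13

Derivation:
LRU simulation (capacity=2):
  1. access C: MISS. Cache (LRU->MRU): [C]
  2. access H: MISS. Cache (LRU->MRU): [C H]
  3. access H: HIT. Cache (LRU->MRU): [C H]
  4. access H: HIT. Cache (LRU->MRU): [C H]
  5. access H: HIT. Cache (LRU->MRU): [C H]
  6. access C: HIT. Cache (LRU->MRU): [H C]
  7. access H: HIT. Cache (LRU->MRU): [C H]
  8. access Q: MISS, evict C. Cache (LRU->MRU): [H Q]
  9. access H: HIT. Cache (LRU->MRU): [Q H]
  10. access B: MISS, evict Q. Cache (LRU->MRU): [H B]
  11. access K: MISS, evict H. Cache (LRU->MRU): [B K]
  12. access H: MISS, evict B. Cache (LRU->MRU): [K H]
  13. access H: HIT. Cache (LRU->MRU): [K H]
  14. access C: MISS, evict K. Cache (LRU->MRU): [H C]
  15. access Q: MISS, evict H. Cache (LRU->MRU): [C Q]
  16. access Q: HIT. Cache (LRU->MRU): [C Q]
  17. access Q: HIT. Cache (LRU->MRU): [C Q]
  18. access K: MISS, evict C. Cache (LRU->MRU): [Q K]
  19. access C: MISS, evict Q. Cache (LRU->MRU): [K C]
  20. access Q: MISS, evict K. Cache (LRU->MRU): [C Q]
  21. access H: MISS, evict C. Cache (LRU->MRU): [Q H]
  22. access H: HIT. Cache (LRU->MRU): [Q H]
  23. access K: MISS, evict Q. Cache (LRU->MRU): [H K]
  24. access H: HIT. Cache (LRU->MRU): [K H]
  25. access K: HIT. Cache (LRU->MRU): [H K]
  26. access H: HIT. Cache (LRU->MRU): [K H]
  27. access K: HIT. Cache (LRU->MRU): [H K]
  28. access K: HIT. Cache (LRU->MRU): [H K]
  29. access Q: MISS, evict H. Cache (LRU->MRU): [K Q]
  30. access H: MISS, evict K. Cache (LRU->MRU): [Q H]
Total: 15 hits, 15 misses, 13 evictions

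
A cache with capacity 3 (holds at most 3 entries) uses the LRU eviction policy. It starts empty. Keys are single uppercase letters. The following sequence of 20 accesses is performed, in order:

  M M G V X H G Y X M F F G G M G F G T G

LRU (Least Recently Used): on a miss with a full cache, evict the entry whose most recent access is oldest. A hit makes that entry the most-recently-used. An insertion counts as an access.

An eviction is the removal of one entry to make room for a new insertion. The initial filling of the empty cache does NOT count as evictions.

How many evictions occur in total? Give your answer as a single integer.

Answer: 9

Derivation:
LRU simulation (capacity=3):
  1. access M: MISS. Cache (LRU->MRU): [M]
  2. access M: HIT. Cache (LRU->MRU): [M]
  3. access G: MISS. Cache (LRU->MRU): [M G]
  4. access V: MISS. Cache (LRU->MRU): [M G V]
  5. access X: MISS, evict M. Cache (LRU->MRU): [G V X]
  6. access H: MISS, evict G. Cache (LRU->MRU): [V X H]
  7. access G: MISS, evict V. Cache (LRU->MRU): [X H G]
  8. access Y: MISS, evict X. Cache (LRU->MRU): [H G Y]
  9. access X: MISS, evict H. Cache (LRU->MRU): [G Y X]
  10. access M: MISS, evict G. Cache (LRU->MRU): [Y X M]
  11. access F: MISS, evict Y. Cache (LRU->MRU): [X M F]
  12. access F: HIT. Cache (LRU->MRU): [X M F]
  13. access G: MISS, evict X. Cache (LRU->MRU): [M F G]
  14. access G: HIT. Cache (LRU->MRU): [M F G]
  15. access M: HIT. Cache (LRU->MRU): [F G M]
  16. access G: HIT. Cache (LRU->MRU): [F M G]
  17. access F: HIT. Cache (LRU->MRU): [M G F]
  18. access G: HIT. Cache (LRU->MRU): [M F G]
  19. access T: MISS, evict M. Cache (LRU->MRU): [F G T]
  20. access G: HIT. Cache (LRU->MRU): [F T G]
Total: 8 hits, 12 misses, 9 evictions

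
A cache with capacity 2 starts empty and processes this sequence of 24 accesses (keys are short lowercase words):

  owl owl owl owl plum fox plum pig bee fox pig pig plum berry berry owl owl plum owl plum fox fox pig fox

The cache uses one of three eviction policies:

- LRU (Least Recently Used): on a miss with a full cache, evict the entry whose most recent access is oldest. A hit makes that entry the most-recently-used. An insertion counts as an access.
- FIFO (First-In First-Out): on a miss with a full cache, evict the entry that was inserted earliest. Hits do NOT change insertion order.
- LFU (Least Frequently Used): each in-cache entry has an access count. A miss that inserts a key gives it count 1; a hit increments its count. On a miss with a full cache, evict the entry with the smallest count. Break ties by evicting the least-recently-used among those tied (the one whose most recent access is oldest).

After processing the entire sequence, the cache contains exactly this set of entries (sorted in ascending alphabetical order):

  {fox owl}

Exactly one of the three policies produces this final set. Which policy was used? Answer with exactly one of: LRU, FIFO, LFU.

Simulating under each policy and comparing final sets:
  LRU: final set = {fox pig} -> differs
  FIFO: final set = {fox pig} -> differs
  LFU: final set = {fox owl} -> MATCHES target
Only LFU produces the target set.

Answer: LFU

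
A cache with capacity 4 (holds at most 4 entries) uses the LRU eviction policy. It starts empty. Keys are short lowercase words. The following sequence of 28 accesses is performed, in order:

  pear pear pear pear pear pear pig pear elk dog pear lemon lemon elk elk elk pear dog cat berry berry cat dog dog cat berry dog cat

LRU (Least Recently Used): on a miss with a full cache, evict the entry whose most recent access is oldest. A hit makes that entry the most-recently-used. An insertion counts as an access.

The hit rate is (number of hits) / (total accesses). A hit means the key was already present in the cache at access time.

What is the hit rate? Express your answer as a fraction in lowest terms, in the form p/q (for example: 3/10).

LRU simulation (capacity=4):
  1. access pear: MISS. Cache (LRU->MRU): [pear]
  2. access pear: HIT. Cache (LRU->MRU): [pear]
  3. access pear: HIT. Cache (LRU->MRU): [pear]
  4. access pear: HIT. Cache (LRU->MRU): [pear]
  5. access pear: HIT. Cache (LRU->MRU): [pear]
  6. access pear: HIT. Cache (LRU->MRU): [pear]
  7. access pig: MISS. Cache (LRU->MRU): [pear pig]
  8. access pear: HIT. Cache (LRU->MRU): [pig pear]
  9. access elk: MISS. Cache (LRU->MRU): [pig pear elk]
  10. access dog: MISS. Cache (LRU->MRU): [pig pear elk dog]
  11. access pear: HIT. Cache (LRU->MRU): [pig elk dog pear]
  12. access lemon: MISS, evict pig. Cache (LRU->MRU): [elk dog pear lemon]
  13. access lemon: HIT. Cache (LRU->MRU): [elk dog pear lemon]
  14. access elk: HIT. Cache (LRU->MRU): [dog pear lemon elk]
  15. access elk: HIT. Cache (LRU->MRU): [dog pear lemon elk]
  16. access elk: HIT. Cache (LRU->MRU): [dog pear lemon elk]
  17. access pear: HIT. Cache (LRU->MRU): [dog lemon elk pear]
  18. access dog: HIT. Cache (LRU->MRU): [lemon elk pear dog]
  19. access cat: MISS, evict lemon. Cache (LRU->MRU): [elk pear dog cat]
  20. access berry: MISS, evict elk. Cache (LRU->MRU): [pear dog cat berry]
  21. access berry: HIT. Cache (LRU->MRU): [pear dog cat berry]
  22. access cat: HIT. Cache (LRU->MRU): [pear dog berry cat]
  23. access dog: HIT. Cache (LRU->MRU): [pear berry cat dog]
  24. access dog: HIT. Cache (LRU->MRU): [pear berry cat dog]
  25. access cat: HIT. Cache (LRU->MRU): [pear berry dog cat]
  26. access berry: HIT. Cache (LRU->MRU): [pear dog cat berry]
  27. access dog: HIT. Cache (LRU->MRU): [pear cat berry dog]
  28. access cat: HIT. Cache (LRU->MRU): [pear berry dog cat]
Total: 21 hits, 7 misses, 3 evictions

Hit rate = 21/28 = 3/4

Answer: 3/4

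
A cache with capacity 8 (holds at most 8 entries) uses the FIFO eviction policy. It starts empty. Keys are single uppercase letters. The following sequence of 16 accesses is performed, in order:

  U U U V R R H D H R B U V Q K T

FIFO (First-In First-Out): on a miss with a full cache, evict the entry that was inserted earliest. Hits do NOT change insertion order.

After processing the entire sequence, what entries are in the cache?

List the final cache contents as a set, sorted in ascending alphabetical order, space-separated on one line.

Answer: B D H K Q R T V

Derivation:
FIFO simulation (capacity=8):
  1. access U: MISS. Cache (old->new): [U]
  2. access U: HIT. Cache (old->new): [U]
  3. access U: HIT. Cache (old->new): [U]
  4. access V: MISS. Cache (old->new): [U V]
  5. access R: MISS. Cache (old->new): [U V R]
  6. access R: HIT. Cache (old->new): [U V R]
  7. access H: MISS. Cache (old->new): [U V R H]
  8. access D: MISS. Cache (old->new): [U V R H D]
  9. access H: HIT. Cache (old->new): [U V R H D]
  10. access R: HIT. Cache (old->new): [U V R H D]
  11. access B: MISS. Cache (old->new): [U V R H D B]
  12. access U: HIT. Cache (old->new): [U V R H D B]
  13. access V: HIT. Cache (old->new): [U V R H D B]
  14. access Q: MISS. Cache (old->new): [U V R H D B Q]
  15. access K: MISS. Cache (old->new): [U V R H D B Q K]
  16. access T: MISS, evict U. Cache (old->new): [V R H D B Q K T]
Total: 7 hits, 9 misses, 1 evictions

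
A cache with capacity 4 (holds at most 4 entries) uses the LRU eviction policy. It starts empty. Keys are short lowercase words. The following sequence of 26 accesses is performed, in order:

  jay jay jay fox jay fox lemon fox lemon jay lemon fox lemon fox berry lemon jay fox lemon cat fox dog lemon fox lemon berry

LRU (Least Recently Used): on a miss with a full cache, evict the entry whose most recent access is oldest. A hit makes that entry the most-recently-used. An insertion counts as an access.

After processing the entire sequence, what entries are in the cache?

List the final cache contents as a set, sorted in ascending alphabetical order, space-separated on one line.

Answer: berry dog fox lemon

Derivation:
LRU simulation (capacity=4):
  1. access jay: MISS. Cache (LRU->MRU): [jay]
  2. access jay: HIT. Cache (LRU->MRU): [jay]
  3. access jay: HIT. Cache (LRU->MRU): [jay]
  4. access fox: MISS. Cache (LRU->MRU): [jay fox]
  5. access jay: HIT. Cache (LRU->MRU): [fox jay]
  6. access fox: HIT. Cache (LRU->MRU): [jay fox]
  7. access lemon: MISS. Cache (LRU->MRU): [jay fox lemon]
  8. access fox: HIT. Cache (LRU->MRU): [jay lemon fox]
  9. access lemon: HIT. Cache (LRU->MRU): [jay fox lemon]
  10. access jay: HIT. Cache (LRU->MRU): [fox lemon jay]
  11. access lemon: HIT. Cache (LRU->MRU): [fox jay lemon]
  12. access fox: HIT. Cache (LRU->MRU): [jay lemon fox]
  13. access lemon: HIT. Cache (LRU->MRU): [jay fox lemon]
  14. access fox: HIT. Cache (LRU->MRU): [jay lemon fox]
  15. access berry: MISS. Cache (LRU->MRU): [jay lemon fox berry]
  16. access lemon: HIT. Cache (LRU->MRU): [jay fox berry lemon]
  17. access jay: HIT. Cache (LRU->MRU): [fox berry lemon jay]
  18. access fox: HIT. Cache (LRU->MRU): [berry lemon jay fox]
  19. access lemon: HIT. Cache (LRU->MRU): [berry jay fox lemon]
  20. access cat: MISS, evict berry. Cache (LRU->MRU): [jay fox lemon cat]
  21. access fox: HIT. Cache (LRU->MRU): [jay lemon cat fox]
  22. access dog: MISS, evict jay. Cache (LRU->MRU): [lemon cat fox dog]
  23. access lemon: HIT. Cache (LRU->MRU): [cat fox dog lemon]
  24. access fox: HIT. Cache (LRU->MRU): [cat dog lemon fox]
  25. access lemon: HIT. Cache (LRU->MRU): [cat dog fox lemon]
  26. access berry: MISS, evict cat. Cache (LRU->MRU): [dog fox lemon berry]
Total: 19 hits, 7 misses, 3 evictions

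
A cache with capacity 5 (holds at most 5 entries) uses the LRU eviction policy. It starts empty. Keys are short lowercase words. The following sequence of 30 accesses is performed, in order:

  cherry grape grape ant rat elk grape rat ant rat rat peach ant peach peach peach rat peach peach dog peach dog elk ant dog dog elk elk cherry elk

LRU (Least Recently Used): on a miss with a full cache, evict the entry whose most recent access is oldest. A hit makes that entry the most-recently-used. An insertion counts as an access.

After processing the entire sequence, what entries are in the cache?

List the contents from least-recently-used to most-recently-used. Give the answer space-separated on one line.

Answer: peach ant dog cherry elk

Derivation:
LRU simulation (capacity=5):
  1. access cherry: MISS. Cache (LRU->MRU): [cherry]
  2. access grape: MISS. Cache (LRU->MRU): [cherry grape]
  3. access grape: HIT. Cache (LRU->MRU): [cherry grape]
  4. access ant: MISS. Cache (LRU->MRU): [cherry grape ant]
  5. access rat: MISS. Cache (LRU->MRU): [cherry grape ant rat]
  6. access elk: MISS. Cache (LRU->MRU): [cherry grape ant rat elk]
  7. access grape: HIT. Cache (LRU->MRU): [cherry ant rat elk grape]
  8. access rat: HIT. Cache (LRU->MRU): [cherry ant elk grape rat]
  9. access ant: HIT. Cache (LRU->MRU): [cherry elk grape rat ant]
  10. access rat: HIT. Cache (LRU->MRU): [cherry elk grape ant rat]
  11. access rat: HIT. Cache (LRU->MRU): [cherry elk grape ant rat]
  12. access peach: MISS, evict cherry. Cache (LRU->MRU): [elk grape ant rat peach]
  13. access ant: HIT. Cache (LRU->MRU): [elk grape rat peach ant]
  14. access peach: HIT. Cache (LRU->MRU): [elk grape rat ant peach]
  15. access peach: HIT. Cache (LRU->MRU): [elk grape rat ant peach]
  16. access peach: HIT. Cache (LRU->MRU): [elk grape rat ant peach]
  17. access rat: HIT. Cache (LRU->MRU): [elk grape ant peach rat]
  18. access peach: HIT. Cache (LRU->MRU): [elk grape ant rat peach]
  19. access peach: HIT. Cache (LRU->MRU): [elk grape ant rat peach]
  20. access dog: MISS, evict elk. Cache (LRU->MRU): [grape ant rat peach dog]
  21. access peach: HIT. Cache (LRU->MRU): [grape ant rat dog peach]
  22. access dog: HIT. Cache (LRU->MRU): [grape ant rat peach dog]
  23. access elk: MISS, evict grape. Cache (LRU->MRU): [ant rat peach dog elk]
  24. access ant: HIT. Cache (LRU->MRU): [rat peach dog elk ant]
  25. access dog: HIT. Cache (LRU->MRU): [rat peach elk ant dog]
  26. access dog: HIT. Cache (LRU->MRU): [rat peach elk ant dog]
  27. access elk: HIT. Cache (LRU->MRU): [rat peach ant dog elk]
  28. access elk: HIT. Cache (LRU->MRU): [rat peach ant dog elk]
  29. access cherry: MISS, evict rat. Cache (LRU->MRU): [peach ant dog elk cherry]
  30. access elk: HIT. Cache (LRU->MRU): [peach ant dog cherry elk]
Total: 21 hits, 9 misses, 4 evictions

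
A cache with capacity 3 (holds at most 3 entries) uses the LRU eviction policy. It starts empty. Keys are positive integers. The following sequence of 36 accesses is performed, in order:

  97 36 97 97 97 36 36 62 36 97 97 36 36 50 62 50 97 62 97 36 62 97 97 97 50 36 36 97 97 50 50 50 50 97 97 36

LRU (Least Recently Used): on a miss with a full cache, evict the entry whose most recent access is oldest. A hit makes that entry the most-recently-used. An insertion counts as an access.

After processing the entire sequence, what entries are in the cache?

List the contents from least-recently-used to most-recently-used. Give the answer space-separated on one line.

Answer: 50 97 36

Derivation:
LRU simulation (capacity=3):
  1. access 97: MISS. Cache (LRU->MRU): [97]
  2. access 36: MISS. Cache (LRU->MRU): [97 36]
  3. access 97: HIT. Cache (LRU->MRU): [36 97]
  4. access 97: HIT. Cache (LRU->MRU): [36 97]
  5. access 97: HIT. Cache (LRU->MRU): [36 97]
  6. access 36: HIT. Cache (LRU->MRU): [97 36]
  7. access 36: HIT. Cache (LRU->MRU): [97 36]
  8. access 62: MISS. Cache (LRU->MRU): [97 36 62]
  9. access 36: HIT. Cache (LRU->MRU): [97 62 36]
  10. access 97: HIT. Cache (LRU->MRU): [62 36 97]
  11. access 97: HIT. Cache (LRU->MRU): [62 36 97]
  12. access 36: HIT. Cache (LRU->MRU): [62 97 36]
  13. access 36: HIT. Cache (LRU->MRU): [62 97 36]
  14. access 50: MISS, evict 62. Cache (LRU->MRU): [97 36 50]
  15. access 62: MISS, evict 97. Cache (LRU->MRU): [36 50 62]
  16. access 50: HIT. Cache (LRU->MRU): [36 62 50]
  17. access 97: MISS, evict 36. Cache (LRU->MRU): [62 50 97]
  18. access 62: HIT. Cache (LRU->MRU): [50 97 62]
  19. access 97: HIT. Cache (LRU->MRU): [50 62 97]
  20. access 36: MISS, evict 50. Cache (LRU->MRU): [62 97 36]
  21. access 62: HIT. Cache (LRU->MRU): [97 36 62]
  22. access 97: HIT. Cache (LRU->MRU): [36 62 97]
  23. access 97: HIT. Cache (LRU->MRU): [36 62 97]
  24. access 97: HIT. Cache (LRU->MRU): [36 62 97]
  25. access 50: MISS, evict 36. Cache (LRU->MRU): [62 97 50]
  26. access 36: MISS, evict 62. Cache (LRU->MRU): [97 50 36]
  27. access 36: HIT. Cache (LRU->MRU): [97 50 36]
  28. access 97: HIT. Cache (LRU->MRU): [50 36 97]
  29. access 97: HIT. Cache (LRU->MRU): [50 36 97]
  30. access 50: HIT. Cache (LRU->MRU): [36 97 50]
  31. access 50: HIT. Cache (LRU->MRU): [36 97 50]
  32. access 50: HIT. Cache (LRU->MRU): [36 97 50]
  33. access 50: HIT. Cache (LRU->MRU): [36 97 50]
  34. access 97: HIT. Cache (LRU->MRU): [36 50 97]
  35. access 97: HIT. Cache (LRU->MRU): [36 50 97]
  36. access 36: HIT. Cache (LRU->MRU): [50 97 36]
Total: 27 hits, 9 misses, 6 evictions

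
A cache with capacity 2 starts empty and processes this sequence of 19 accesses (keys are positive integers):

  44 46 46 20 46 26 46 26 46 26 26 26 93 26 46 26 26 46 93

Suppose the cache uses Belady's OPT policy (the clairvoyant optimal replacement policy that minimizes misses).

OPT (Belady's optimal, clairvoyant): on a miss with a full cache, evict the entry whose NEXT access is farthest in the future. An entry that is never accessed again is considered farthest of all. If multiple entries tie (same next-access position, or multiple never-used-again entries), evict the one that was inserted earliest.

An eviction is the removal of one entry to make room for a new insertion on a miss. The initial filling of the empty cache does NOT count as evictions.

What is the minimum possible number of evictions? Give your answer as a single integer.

OPT (Belady) simulation (capacity=2):
  1. access 44: MISS. Cache: [44]
  2. access 46: MISS. Cache: [44 46]
  3. access 46: HIT. Next use of 46: step 5. Cache: [44 46]
  4. access 20: MISS, evict 44 (next use: never). Cache: [46 20]
  5. access 46: HIT. Next use of 46: step 7. Cache: [46 20]
  6. access 26: MISS, evict 20 (next use: never). Cache: [46 26]
  7. access 46: HIT. Next use of 46: step 9. Cache: [46 26]
  8. access 26: HIT. Next use of 26: step 10. Cache: [46 26]
  9. access 46: HIT. Next use of 46: step 15. Cache: [46 26]
  10. access 26: HIT. Next use of 26: step 11. Cache: [46 26]
  11. access 26: HIT. Next use of 26: step 12. Cache: [46 26]
  12. access 26: HIT. Next use of 26: step 14. Cache: [46 26]
  13. access 93: MISS, evict 46 (next use: step 15). Cache: [26 93]
  14. access 26: HIT. Next use of 26: step 16. Cache: [26 93]
  15. access 46: MISS, evict 93 (next use: step 19). Cache: [26 46]
  16. access 26: HIT. Next use of 26: step 17. Cache: [26 46]
  17. access 26: HIT. Next use of 26: never. Cache: [26 46]
  18. access 46: HIT. Next use of 46: never. Cache: [26 46]
  19. access 93: MISS, evict 26 (next use: never). Cache: [46 93]
Total: 12 hits, 7 misses, 5 evictions

Answer: 5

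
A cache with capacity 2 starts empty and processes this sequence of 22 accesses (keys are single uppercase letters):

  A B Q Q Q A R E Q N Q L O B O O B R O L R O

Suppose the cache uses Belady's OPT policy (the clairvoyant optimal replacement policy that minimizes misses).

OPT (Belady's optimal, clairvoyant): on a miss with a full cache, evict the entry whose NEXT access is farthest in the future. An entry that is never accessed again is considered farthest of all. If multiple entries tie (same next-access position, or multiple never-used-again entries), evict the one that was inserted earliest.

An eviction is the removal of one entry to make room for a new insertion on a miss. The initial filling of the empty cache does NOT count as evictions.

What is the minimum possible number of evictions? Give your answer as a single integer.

OPT (Belady) simulation (capacity=2):
  1. access A: MISS. Cache: [A]
  2. access B: MISS. Cache: [A B]
  3. access Q: MISS, evict B (next use: step 14). Cache: [A Q]
  4. access Q: HIT. Next use of Q: step 5. Cache: [A Q]
  5. access Q: HIT. Next use of Q: step 9. Cache: [A Q]
  6. access A: HIT. Next use of A: never. Cache: [A Q]
  7. access R: MISS, evict A (next use: never). Cache: [Q R]
  8. access E: MISS, evict R (next use: step 18). Cache: [Q E]
  9. access Q: HIT. Next use of Q: step 11. Cache: [Q E]
  10. access N: MISS, evict E (next use: never). Cache: [Q N]
  11. access Q: HIT. Next use of Q: never. Cache: [Q N]
  12. access L: MISS, evict Q (next use: never). Cache: [N L]
  13. access O: MISS, evict N (next use: never). Cache: [L O]
  14. access B: MISS, evict L (next use: step 20). Cache: [O B]
  15. access O: HIT. Next use of O: step 16. Cache: [O B]
  16. access O: HIT. Next use of O: step 19. Cache: [O B]
  17. access B: HIT. Next use of B: never. Cache: [O B]
  18. access R: MISS, evict B (next use: never). Cache: [O R]
  19. access O: HIT. Next use of O: step 22. Cache: [O R]
  20. access L: MISS, evict O (next use: step 22). Cache: [R L]
  21. access R: HIT. Next use of R: never. Cache: [R L]
  22. access O: MISS, evict R (next use: never). Cache: [L O]
Total: 10 hits, 12 misses, 10 evictions

Answer: 10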